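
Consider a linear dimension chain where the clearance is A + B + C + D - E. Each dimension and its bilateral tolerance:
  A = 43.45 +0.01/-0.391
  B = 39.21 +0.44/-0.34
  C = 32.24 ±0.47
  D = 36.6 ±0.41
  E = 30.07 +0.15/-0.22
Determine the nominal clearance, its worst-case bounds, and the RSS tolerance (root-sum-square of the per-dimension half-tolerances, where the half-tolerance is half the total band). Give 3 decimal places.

nominal=121.430 wc=[119.669,122.980] rss=0.785

Stack each dimension's contribution:
  +A: nom +43.450 → Σnom=43.450; wc +0.010/-0.391 → slack +0.010/-0.391; half-tol=0.201, Σhalf²=0.040200
  +B: nom +39.210 → Σnom=82.660; wc +0.440/-0.340 → slack +0.450/-0.731; half-tol=0.390, Σhalf²=0.192300
  +C: nom +32.240 → Σnom=114.900; wc +0.470/-0.470 → slack +0.920/-1.201; half-tol=0.470, Σhalf²=0.413200
  +D: nom +36.600 → Σnom=151.500; wc +0.410/-0.410 → slack +1.330/-1.611; half-tol=0.410, Σhalf²=0.581300
  -E: nom -30.070 → Σnom=121.430; wc +0.220/-0.150 → slack +1.550/-1.761; half-tol=0.185, Σhalf²=0.615525
Nominal = 121.430. Worst-case = [121.430 - 1.761, 121.430 + 1.550] = [119.669, 122.980]. RSS = √0.615525 = 0.785.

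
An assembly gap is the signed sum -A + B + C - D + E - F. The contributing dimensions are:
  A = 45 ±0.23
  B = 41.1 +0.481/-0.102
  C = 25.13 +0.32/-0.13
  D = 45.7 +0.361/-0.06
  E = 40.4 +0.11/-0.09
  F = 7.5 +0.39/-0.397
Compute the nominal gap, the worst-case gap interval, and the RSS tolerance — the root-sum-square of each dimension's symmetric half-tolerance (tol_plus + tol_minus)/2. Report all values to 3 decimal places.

nominal=8.430 wc=[7.127,10.028] rss=0.631

Stack each dimension's contribution:
  -A: nom -45.000 → Σnom=-45.000; wc +0.230/-0.230 → slack +0.230/-0.230; half-tol=0.230, Σhalf²=0.052900
  +B: nom +41.100 → Σnom=-3.900; wc +0.481/-0.102 → slack +0.711/-0.332; half-tol=0.291, Σhalf²=0.137872
  +C: nom +25.130 → Σnom=21.230; wc +0.320/-0.130 → slack +1.031/-0.462; half-tol=0.225, Σhalf²=0.188497
  -D: nom -45.700 → Σnom=-24.470; wc +0.060/-0.361 → slack +1.091/-0.823; half-tol=0.210, Σhalf²=0.232807
  +E: nom +40.400 → Σnom=15.930; wc +0.110/-0.090 → slack +1.201/-0.913; half-tol=0.100, Σhalf²=0.242807
  -F: nom -7.500 → Σnom=8.430; wc +0.397/-0.390 → slack +1.598/-1.303; half-tol=0.394, Σhalf²=0.397650
Nominal = 8.430. Worst-case = [8.430 - 1.303, 8.430 + 1.598] = [7.127, 10.028]. RSS = √0.397650 = 0.631.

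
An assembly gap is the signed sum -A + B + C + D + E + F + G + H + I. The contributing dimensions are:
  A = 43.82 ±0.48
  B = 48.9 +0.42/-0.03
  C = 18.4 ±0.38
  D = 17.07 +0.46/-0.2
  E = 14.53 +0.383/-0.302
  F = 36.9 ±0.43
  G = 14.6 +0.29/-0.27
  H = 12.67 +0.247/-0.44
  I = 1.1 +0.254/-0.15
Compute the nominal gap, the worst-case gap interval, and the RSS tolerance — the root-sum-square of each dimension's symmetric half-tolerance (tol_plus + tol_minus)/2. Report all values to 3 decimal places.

nominal=120.350 wc=[117.668,123.694] rss=1.036

Stack each dimension's contribution:
  -A: nom -43.820 → Σnom=-43.820; wc +0.480/-0.480 → slack +0.480/-0.480; half-tol=0.480, Σhalf²=0.230400
  +B: nom +48.900 → Σnom=5.080; wc +0.420/-0.030 → slack +0.900/-0.510; half-tol=0.225, Σhalf²=0.281025
  +C: nom +18.400 → Σnom=23.480; wc +0.380/-0.380 → slack +1.280/-0.890; half-tol=0.380, Σhalf²=0.425425
  +D: nom +17.070 → Σnom=40.550; wc +0.460/-0.200 → slack +1.740/-1.090; half-tol=0.330, Σhalf²=0.534325
  +E: nom +14.530 → Σnom=55.080; wc +0.383/-0.302 → slack +2.123/-1.392; half-tol=0.343, Σhalf²=0.651631
  +F: nom +36.900 → Σnom=91.980; wc +0.430/-0.430 → slack +2.553/-1.822; half-tol=0.430, Σhalf²=0.836531
  +G: nom +14.600 → Σnom=106.580; wc +0.290/-0.270 → slack +2.843/-2.092; half-tol=0.280, Σhalf²=0.914931
  +H: nom +12.670 → Σnom=119.250; wc +0.247/-0.440 → slack +3.090/-2.532; half-tol=0.344, Σhalf²=1.032923
  +I: nom +1.100 → Σnom=120.350; wc +0.254/-0.150 → slack +3.344/-2.682; half-tol=0.202, Σhalf²=1.073727
Nominal = 120.350. Worst-case = [120.350 - 2.682, 120.350 + 3.344] = [117.668, 123.694]. RSS = √1.073727 = 1.036.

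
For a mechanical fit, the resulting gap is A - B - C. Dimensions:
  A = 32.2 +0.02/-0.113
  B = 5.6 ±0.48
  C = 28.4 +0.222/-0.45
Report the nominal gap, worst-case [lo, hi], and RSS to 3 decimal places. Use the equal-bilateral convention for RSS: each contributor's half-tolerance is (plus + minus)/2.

Stack each dimension's contribution:
  +A: nom +32.200 → Σnom=32.200; wc +0.020/-0.113 → slack +0.020/-0.113; half-tol=0.067, Σhalf²=0.004422
  -B: nom -5.600 → Σnom=26.600; wc +0.480/-0.480 → slack +0.500/-0.593; half-tol=0.480, Σhalf²=0.234822
  -C: nom -28.400 → Σnom=-1.800; wc +0.450/-0.222 → slack +0.950/-0.815; half-tol=0.336, Σhalf²=0.347718
Nominal = -1.800. Worst-case = [-1.800 - 0.815, -1.800 + 0.950] = [-2.615, -0.850]. RSS = √0.347718 = 0.590.

nominal=-1.800 wc=[-2.615,-0.850] rss=0.590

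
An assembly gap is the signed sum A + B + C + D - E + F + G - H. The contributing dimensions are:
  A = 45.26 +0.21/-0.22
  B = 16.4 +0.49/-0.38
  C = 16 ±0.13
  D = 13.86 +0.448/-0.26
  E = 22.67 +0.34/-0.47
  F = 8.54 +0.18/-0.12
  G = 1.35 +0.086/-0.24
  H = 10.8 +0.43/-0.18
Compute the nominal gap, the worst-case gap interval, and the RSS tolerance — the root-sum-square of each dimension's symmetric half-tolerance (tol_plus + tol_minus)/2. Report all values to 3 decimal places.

Stack each dimension's contribution:
  +A: nom +45.260 → Σnom=45.260; wc +0.210/-0.220 → slack +0.210/-0.220; half-tol=0.215, Σhalf²=0.046225
  +B: nom +16.400 → Σnom=61.660; wc +0.490/-0.380 → slack +0.700/-0.600; half-tol=0.435, Σhalf²=0.235450
  +C: nom +16.000 → Σnom=77.660; wc +0.130/-0.130 → slack +0.830/-0.730; half-tol=0.130, Σhalf²=0.252350
  +D: nom +13.860 → Σnom=91.520; wc +0.448/-0.260 → slack +1.278/-0.990; half-tol=0.354, Σhalf²=0.377666
  -E: nom -22.670 → Σnom=68.850; wc +0.470/-0.340 → slack +1.748/-1.330; half-tol=0.405, Σhalf²=0.541691
  +F: nom +8.540 → Σnom=77.390; wc +0.180/-0.120 → slack +1.928/-1.450; half-tol=0.150, Σhalf²=0.564191
  +G: nom +1.350 → Σnom=78.740; wc +0.086/-0.240 → slack +2.014/-1.690; half-tol=0.163, Σhalf²=0.590760
  -H: nom -10.800 → Σnom=67.940; wc +0.180/-0.430 → slack +2.194/-2.120; half-tol=0.305, Σhalf²=0.683785
Nominal = 67.940. Worst-case = [67.940 - 2.120, 67.940 + 2.194] = [65.820, 70.134]. RSS = √0.683785 = 0.827.

nominal=67.940 wc=[65.820,70.134] rss=0.827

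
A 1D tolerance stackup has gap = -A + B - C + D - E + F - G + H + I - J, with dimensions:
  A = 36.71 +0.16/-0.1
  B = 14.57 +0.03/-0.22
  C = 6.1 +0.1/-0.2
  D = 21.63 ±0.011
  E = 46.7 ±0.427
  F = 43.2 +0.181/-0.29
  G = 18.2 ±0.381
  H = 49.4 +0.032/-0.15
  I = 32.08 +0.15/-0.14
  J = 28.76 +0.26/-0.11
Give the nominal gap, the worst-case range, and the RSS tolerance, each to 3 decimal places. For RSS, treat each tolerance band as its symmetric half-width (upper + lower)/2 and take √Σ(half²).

Stack each dimension's contribution:
  -A: nom -36.710 → Σnom=-36.710; wc +0.100/-0.160 → slack +0.100/-0.160; half-tol=0.130, Σhalf²=0.016900
  +B: nom +14.570 → Σnom=-22.140; wc +0.030/-0.220 → slack +0.130/-0.380; half-tol=0.125, Σhalf²=0.032525
  -C: nom -6.100 → Σnom=-28.240; wc +0.200/-0.100 → slack +0.330/-0.480; half-tol=0.150, Σhalf²=0.055025
  +D: nom +21.630 → Σnom=-6.610; wc +0.011/-0.011 → slack +0.341/-0.491; half-tol=0.011, Σhalf²=0.055146
  -E: nom -46.700 → Σnom=-53.310; wc +0.427/-0.427 → slack +0.768/-0.918; half-tol=0.427, Σhalf²=0.237475
  +F: nom +43.200 → Σnom=-10.110; wc +0.181/-0.290 → slack +0.949/-1.208; half-tol=0.235, Σhalf²=0.292935
  -G: nom -18.200 → Σnom=-28.310; wc +0.381/-0.381 → slack +1.330/-1.589; half-tol=0.381, Σhalf²=0.438096
  +H: nom +49.400 → Σnom=21.090; wc +0.032/-0.150 → slack +1.362/-1.739; half-tol=0.091, Σhalf²=0.446377
  +I: nom +32.080 → Σnom=53.170; wc +0.150/-0.140 → slack +1.512/-1.879; half-tol=0.145, Σhalf²=0.467402
  -J: nom -28.760 → Σnom=24.410; wc +0.110/-0.260 → slack +1.622/-2.139; half-tol=0.185, Σhalf²=0.501627
Nominal = 24.410. Worst-case = [24.410 - 2.139, 24.410 + 1.622] = [22.271, 26.032]. RSS = √0.501627 = 0.708.

nominal=24.410 wc=[22.271,26.032] rss=0.708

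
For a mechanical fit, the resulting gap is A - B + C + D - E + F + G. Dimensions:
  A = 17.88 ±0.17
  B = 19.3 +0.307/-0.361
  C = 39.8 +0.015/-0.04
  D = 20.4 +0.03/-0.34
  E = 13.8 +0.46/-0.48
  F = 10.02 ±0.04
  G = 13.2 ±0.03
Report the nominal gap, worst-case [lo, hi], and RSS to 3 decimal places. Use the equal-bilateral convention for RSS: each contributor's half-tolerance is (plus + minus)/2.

Stack each dimension's contribution:
  +A: nom +17.880 → Σnom=17.880; wc +0.170/-0.170 → slack +0.170/-0.170; half-tol=0.170, Σhalf²=0.028900
  -B: nom -19.300 → Σnom=-1.420; wc +0.361/-0.307 → slack +0.531/-0.477; half-tol=0.334, Σhalf²=0.140456
  +C: nom +39.800 → Σnom=38.380; wc +0.015/-0.040 → slack +0.546/-0.517; half-tol=0.028, Σhalf²=0.141212
  +D: nom +20.400 → Σnom=58.780; wc +0.030/-0.340 → slack +0.576/-0.857; half-tol=0.185, Σhalf²=0.175437
  -E: nom -13.800 → Σnom=44.980; wc +0.480/-0.460 → slack +1.056/-1.317; half-tol=0.470, Σhalf²=0.396337
  +F: nom +10.020 → Σnom=55.000; wc +0.040/-0.040 → slack +1.096/-1.357; half-tol=0.040, Σhalf²=0.397937
  +G: nom +13.200 → Σnom=68.200; wc +0.030/-0.030 → slack +1.126/-1.387; half-tol=0.030, Σhalf²=0.398837
Nominal = 68.200. Worst-case = [68.200 - 1.387, 68.200 + 1.126] = [66.813, 69.326]. RSS = √0.398837 = 0.632.

nominal=68.200 wc=[66.813,69.326] rss=0.632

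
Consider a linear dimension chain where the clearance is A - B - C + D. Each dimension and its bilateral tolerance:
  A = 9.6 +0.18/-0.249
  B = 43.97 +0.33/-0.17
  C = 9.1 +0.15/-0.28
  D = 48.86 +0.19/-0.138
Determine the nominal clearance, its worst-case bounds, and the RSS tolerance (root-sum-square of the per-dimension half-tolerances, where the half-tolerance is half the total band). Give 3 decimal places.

Stack each dimension's contribution:
  +A: nom +9.600 → Σnom=9.600; wc +0.180/-0.249 → slack +0.180/-0.249; half-tol=0.214, Σhalf²=0.046010
  -B: nom -43.970 → Σnom=-34.370; wc +0.170/-0.330 → slack +0.350/-0.579; half-tol=0.250, Σhalf²=0.108510
  -C: nom -9.100 → Σnom=-43.470; wc +0.280/-0.150 → slack +0.630/-0.729; half-tol=0.215, Σhalf²=0.154735
  +D: nom +48.860 → Σnom=5.390; wc +0.190/-0.138 → slack +0.820/-0.867; half-tol=0.164, Σhalf²=0.181631
Nominal = 5.390. Worst-case = [5.390 - 0.867, 5.390 + 0.820] = [4.523, 6.210]. RSS = √0.181631 = 0.426.

nominal=5.390 wc=[4.523,6.210] rss=0.426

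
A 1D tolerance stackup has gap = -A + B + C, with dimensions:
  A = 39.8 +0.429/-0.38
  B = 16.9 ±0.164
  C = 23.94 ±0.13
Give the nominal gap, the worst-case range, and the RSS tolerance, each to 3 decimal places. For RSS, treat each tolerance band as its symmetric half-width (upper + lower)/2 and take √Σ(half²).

Stack each dimension's contribution:
  -A: nom -39.800 → Σnom=-39.800; wc +0.380/-0.429 → slack +0.380/-0.429; half-tol=0.404, Σhalf²=0.163620
  +B: nom +16.900 → Σnom=-22.900; wc +0.164/-0.164 → slack +0.544/-0.593; half-tol=0.164, Σhalf²=0.190516
  +C: nom +23.940 → Σnom=1.040; wc +0.130/-0.130 → slack +0.674/-0.723; half-tol=0.130, Σhalf²=0.207416
Nominal = 1.040. Worst-case = [1.040 - 0.723, 1.040 + 0.674] = [0.317, 1.714]. RSS = √0.207416 = 0.455.

nominal=1.040 wc=[0.317,1.714] rss=0.455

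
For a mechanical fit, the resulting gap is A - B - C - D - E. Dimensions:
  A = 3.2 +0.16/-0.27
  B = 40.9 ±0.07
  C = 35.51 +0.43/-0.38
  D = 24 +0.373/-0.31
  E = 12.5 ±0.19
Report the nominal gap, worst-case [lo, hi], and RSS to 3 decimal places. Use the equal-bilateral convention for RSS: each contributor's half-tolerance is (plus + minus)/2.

nominal=-109.710 wc=[-111.043,-108.600] rss=0.607

Stack each dimension's contribution:
  +A: nom +3.200 → Σnom=3.200; wc +0.160/-0.270 → slack +0.160/-0.270; half-tol=0.215, Σhalf²=0.046225
  -B: nom -40.900 → Σnom=-37.700; wc +0.070/-0.070 → slack +0.230/-0.340; half-tol=0.070, Σhalf²=0.051125
  -C: nom -35.510 → Σnom=-73.210; wc +0.380/-0.430 → slack +0.610/-0.770; half-tol=0.405, Σhalf²=0.215150
  -D: nom -24.000 → Σnom=-97.210; wc +0.310/-0.373 → slack +0.920/-1.143; half-tol=0.342, Σhalf²=0.331772
  -E: nom -12.500 → Σnom=-109.710; wc +0.190/-0.190 → slack +1.110/-1.333; half-tol=0.190, Σhalf²=0.367872
Nominal = -109.710. Worst-case = [-109.710 - 1.333, -109.710 + 1.110] = [-111.043, -108.600]. RSS = √0.367872 = 0.607.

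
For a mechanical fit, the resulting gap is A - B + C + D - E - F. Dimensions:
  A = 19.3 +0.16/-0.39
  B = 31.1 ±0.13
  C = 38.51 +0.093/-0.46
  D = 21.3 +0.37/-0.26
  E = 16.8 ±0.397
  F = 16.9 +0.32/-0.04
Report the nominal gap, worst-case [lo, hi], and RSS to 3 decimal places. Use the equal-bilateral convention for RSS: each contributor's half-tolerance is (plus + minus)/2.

Stack each dimension's contribution:
  +A: nom +19.300 → Σnom=19.300; wc +0.160/-0.390 → slack +0.160/-0.390; half-tol=0.275, Σhalf²=0.075625
  -B: nom -31.100 → Σnom=-11.800; wc +0.130/-0.130 → slack +0.290/-0.520; half-tol=0.130, Σhalf²=0.092525
  +C: nom +38.510 → Σnom=26.710; wc +0.093/-0.460 → slack +0.383/-0.980; half-tol=0.277, Σhalf²=0.168977
  +D: nom +21.300 → Σnom=48.010; wc +0.370/-0.260 → slack +0.753/-1.240; half-tol=0.315, Σhalf²=0.268202
  -E: nom -16.800 → Σnom=31.210; wc +0.397/-0.397 → slack +1.150/-1.637; half-tol=0.397, Σhalf²=0.425811
  -F: nom -16.900 → Σnom=14.310; wc +0.040/-0.320 → slack +1.190/-1.957; half-tol=0.180, Σhalf²=0.458211
Nominal = 14.310. Worst-case = [14.310 - 1.957, 14.310 + 1.190] = [12.353, 15.500]. RSS = √0.458211 = 0.677.

nominal=14.310 wc=[12.353,15.500] rss=0.677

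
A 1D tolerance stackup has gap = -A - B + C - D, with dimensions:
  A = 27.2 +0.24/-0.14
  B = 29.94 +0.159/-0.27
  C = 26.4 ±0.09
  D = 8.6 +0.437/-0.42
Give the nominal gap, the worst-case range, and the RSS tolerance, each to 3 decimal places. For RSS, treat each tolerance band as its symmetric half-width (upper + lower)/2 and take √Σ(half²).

Stack each dimension's contribution:
  -A: nom -27.200 → Σnom=-27.200; wc +0.140/-0.240 → slack +0.140/-0.240; half-tol=0.190, Σhalf²=0.036100
  -B: nom -29.940 → Σnom=-57.140; wc +0.270/-0.159 → slack +0.410/-0.399; half-tol=0.215, Σhalf²=0.082110
  +C: nom +26.400 → Σnom=-30.740; wc +0.090/-0.090 → slack +0.500/-0.489; half-tol=0.090, Σhalf²=0.090210
  -D: nom -8.600 → Σnom=-39.340; wc +0.420/-0.437 → slack +0.920/-0.926; half-tol=0.428, Σhalf²=0.273823
Nominal = -39.340. Worst-case = [-39.340 - 0.926, -39.340 + 0.920] = [-40.266, -38.420]. RSS = √0.273823 = 0.523.

nominal=-39.340 wc=[-40.266,-38.420] rss=0.523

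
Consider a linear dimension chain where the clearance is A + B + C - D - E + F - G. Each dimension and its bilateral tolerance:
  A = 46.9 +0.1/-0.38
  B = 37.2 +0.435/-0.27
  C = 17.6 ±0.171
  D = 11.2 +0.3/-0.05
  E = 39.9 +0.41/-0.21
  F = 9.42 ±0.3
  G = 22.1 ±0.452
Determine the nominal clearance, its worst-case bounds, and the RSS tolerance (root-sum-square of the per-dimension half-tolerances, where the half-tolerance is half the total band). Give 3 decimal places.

nominal=37.920 wc=[35.637,39.638] rss=0.795

Stack each dimension's contribution:
  +A: nom +46.900 → Σnom=46.900; wc +0.100/-0.380 → slack +0.100/-0.380; half-tol=0.240, Σhalf²=0.057600
  +B: nom +37.200 → Σnom=84.100; wc +0.435/-0.270 → slack +0.535/-0.650; half-tol=0.353, Σhalf²=0.181856
  +C: nom +17.600 → Σnom=101.700; wc +0.171/-0.171 → slack +0.706/-0.821; half-tol=0.171, Σhalf²=0.211097
  -D: nom -11.200 → Σnom=90.500; wc +0.050/-0.300 → slack +0.756/-1.121; half-tol=0.175, Σhalf²=0.241722
  -E: nom -39.900 → Σnom=50.600; wc +0.210/-0.410 → slack +0.966/-1.531; half-tol=0.310, Σhalf²=0.337822
  +F: nom +9.420 → Σnom=60.020; wc +0.300/-0.300 → slack +1.266/-1.831; half-tol=0.300, Σhalf²=0.427822
  -G: nom -22.100 → Σnom=37.920; wc +0.452/-0.452 → slack +1.718/-2.283; half-tol=0.452, Σhalf²=0.632126
Nominal = 37.920. Worst-case = [37.920 - 2.283, 37.920 + 1.718] = [35.637, 39.638]. RSS = √0.632126 = 0.795.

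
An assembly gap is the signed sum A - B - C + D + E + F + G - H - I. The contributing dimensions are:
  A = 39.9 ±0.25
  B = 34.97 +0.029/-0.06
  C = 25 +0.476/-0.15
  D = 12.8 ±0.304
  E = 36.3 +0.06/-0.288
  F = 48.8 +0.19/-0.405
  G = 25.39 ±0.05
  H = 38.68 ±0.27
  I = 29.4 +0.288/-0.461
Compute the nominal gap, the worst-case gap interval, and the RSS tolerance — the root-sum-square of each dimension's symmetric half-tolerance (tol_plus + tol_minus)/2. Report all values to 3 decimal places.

Stack each dimension's contribution:
  +A: nom +39.900 → Σnom=39.900; wc +0.250/-0.250 → slack +0.250/-0.250; half-tol=0.250, Σhalf²=0.062500
  -B: nom -34.970 → Σnom=4.930; wc +0.060/-0.029 → slack +0.310/-0.279; half-tol=0.044, Σhalf²=0.064480
  -C: nom -25.000 → Σnom=-20.070; wc +0.150/-0.476 → slack +0.460/-0.755; half-tol=0.313, Σhalf²=0.162449
  +D: nom +12.800 → Σnom=-7.270; wc +0.304/-0.304 → slack +0.764/-1.059; half-tol=0.304, Σhalf²=0.254865
  +E: nom +36.300 → Σnom=29.030; wc +0.060/-0.288 → slack +0.824/-1.347; half-tol=0.174, Σhalf²=0.285141
  +F: nom +48.800 → Σnom=77.830; wc +0.190/-0.405 → slack +1.014/-1.752; half-tol=0.297, Σhalf²=0.373648
  +G: nom +25.390 → Σnom=103.220; wc +0.050/-0.050 → slack +1.064/-1.802; half-tol=0.050, Σhalf²=0.376148
  -H: nom -38.680 → Σnom=64.540; wc +0.270/-0.270 → slack +1.334/-2.072; half-tol=0.270, Σhalf²=0.449048
  -I: nom -29.400 → Σnom=35.140; wc +0.461/-0.288 → slack +1.795/-2.360; half-tol=0.374, Σhalf²=0.589298
Nominal = 35.140. Worst-case = [35.140 - 2.360, 35.140 + 1.795] = [32.780, 36.935]. RSS = √0.589298 = 0.768.

nominal=35.140 wc=[32.780,36.935] rss=0.768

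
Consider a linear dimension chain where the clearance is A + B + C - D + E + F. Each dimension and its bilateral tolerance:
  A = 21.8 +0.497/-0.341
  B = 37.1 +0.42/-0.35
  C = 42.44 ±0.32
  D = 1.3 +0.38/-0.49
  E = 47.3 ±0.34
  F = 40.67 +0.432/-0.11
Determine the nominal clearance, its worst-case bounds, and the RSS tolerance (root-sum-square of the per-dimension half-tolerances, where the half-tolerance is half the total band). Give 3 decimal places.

Stack each dimension's contribution:
  +A: nom +21.800 → Σnom=21.800; wc +0.497/-0.341 → slack +0.497/-0.341; half-tol=0.419, Σhalf²=0.175561
  +B: nom +37.100 → Σnom=58.900; wc +0.420/-0.350 → slack +0.917/-0.691; half-tol=0.385, Σhalf²=0.323786
  +C: nom +42.440 → Σnom=101.340; wc +0.320/-0.320 → slack +1.237/-1.011; half-tol=0.320, Σhalf²=0.426186
  -D: nom -1.300 → Σnom=100.040; wc +0.490/-0.380 → slack +1.727/-1.391; half-tol=0.435, Σhalf²=0.615411
  +E: nom +47.300 → Σnom=147.340; wc +0.340/-0.340 → slack +2.067/-1.731; half-tol=0.340, Σhalf²=0.731011
  +F: nom +40.670 → Σnom=188.010; wc +0.432/-0.110 → slack +2.499/-1.841; half-tol=0.271, Σhalf²=0.804452
Nominal = 188.010. Worst-case = [188.010 - 1.841, 188.010 + 2.499] = [186.169, 190.509]. RSS = √0.804452 = 0.897.

nominal=188.010 wc=[186.169,190.509] rss=0.897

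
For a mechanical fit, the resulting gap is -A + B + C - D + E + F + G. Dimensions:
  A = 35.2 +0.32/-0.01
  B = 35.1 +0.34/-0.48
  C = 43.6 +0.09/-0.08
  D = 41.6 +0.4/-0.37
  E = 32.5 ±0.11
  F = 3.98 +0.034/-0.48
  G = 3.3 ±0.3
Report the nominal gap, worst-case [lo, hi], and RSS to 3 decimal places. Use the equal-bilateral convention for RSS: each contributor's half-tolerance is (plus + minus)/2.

Stack each dimension's contribution:
  -A: nom -35.200 → Σnom=-35.200; wc +0.010/-0.320 → slack +0.010/-0.320; half-tol=0.165, Σhalf²=0.027225
  +B: nom +35.100 → Σnom=-0.100; wc +0.340/-0.480 → slack +0.350/-0.800; half-tol=0.410, Σhalf²=0.195325
  +C: nom +43.600 → Σnom=43.500; wc +0.090/-0.080 → slack +0.440/-0.880; half-tol=0.085, Σhalf²=0.202550
  -D: nom -41.600 → Σnom=1.900; wc +0.370/-0.400 → slack +0.810/-1.280; half-tol=0.385, Σhalf²=0.350775
  +E: nom +32.500 → Σnom=34.400; wc +0.110/-0.110 → slack +0.920/-1.390; half-tol=0.110, Σhalf²=0.362875
  +F: nom +3.980 → Σnom=38.380; wc +0.034/-0.480 → slack +0.954/-1.870; half-tol=0.257, Σhalf²=0.428924
  +G: nom +3.300 → Σnom=41.680; wc +0.300/-0.300 → slack +1.254/-2.170; half-tol=0.300, Σhalf²=0.518924
Nominal = 41.680. Worst-case = [41.680 - 2.170, 41.680 + 1.254] = [39.510, 42.934]. RSS = √0.518924 = 0.720.

nominal=41.680 wc=[39.510,42.934] rss=0.720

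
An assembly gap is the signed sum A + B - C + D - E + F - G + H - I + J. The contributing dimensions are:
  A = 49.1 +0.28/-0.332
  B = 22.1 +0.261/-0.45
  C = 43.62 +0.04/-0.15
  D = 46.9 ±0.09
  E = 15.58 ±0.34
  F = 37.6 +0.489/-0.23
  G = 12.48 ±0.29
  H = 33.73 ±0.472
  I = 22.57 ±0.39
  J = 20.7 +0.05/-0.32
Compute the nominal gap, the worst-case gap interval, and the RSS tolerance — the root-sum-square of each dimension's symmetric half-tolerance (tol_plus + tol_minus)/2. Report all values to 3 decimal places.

nominal=115.880 wc=[112.926,118.692] rss=0.988

Stack each dimension's contribution:
  +A: nom +49.100 → Σnom=49.100; wc +0.280/-0.332 → slack +0.280/-0.332; half-tol=0.306, Σhalf²=0.093636
  +B: nom +22.100 → Σnom=71.200; wc +0.261/-0.450 → slack +0.541/-0.782; half-tol=0.356, Σhalf²=0.220016
  -C: nom -43.620 → Σnom=27.580; wc +0.150/-0.040 → slack +0.691/-0.822; half-tol=0.095, Σhalf²=0.229041
  +D: nom +46.900 → Σnom=74.480; wc +0.090/-0.090 → slack +0.781/-0.912; half-tol=0.090, Σhalf²=0.237141
  -E: nom -15.580 → Σnom=58.900; wc +0.340/-0.340 → slack +1.121/-1.252; half-tol=0.340, Σhalf²=0.352741
  +F: nom +37.600 → Σnom=96.500; wc +0.489/-0.230 → slack +1.610/-1.482; half-tol=0.359, Σhalf²=0.481982
  -G: nom -12.480 → Σnom=84.020; wc +0.290/-0.290 → slack +1.900/-1.772; half-tol=0.290, Σhalf²=0.566082
  +H: nom +33.730 → Σnom=117.750; wc +0.472/-0.472 → slack +2.372/-2.244; half-tol=0.472, Σhalf²=0.788865
  -I: nom -22.570 → Σnom=95.180; wc +0.390/-0.390 → slack +2.762/-2.634; half-tol=0.390, Σhalf²=0.940966
  +J: nom +20.700 → Σnom=115.880; wc +0.050/-0.320 → slack +2.812/-2.954; half-tol=0.185, Σhalf²=0.975190
Nominal = 115.880. Worst-case = [115.880 - 2.954, 115.880 + 2.812] = [112.926, 118.692]. RSS = √0.975190 = 0.988.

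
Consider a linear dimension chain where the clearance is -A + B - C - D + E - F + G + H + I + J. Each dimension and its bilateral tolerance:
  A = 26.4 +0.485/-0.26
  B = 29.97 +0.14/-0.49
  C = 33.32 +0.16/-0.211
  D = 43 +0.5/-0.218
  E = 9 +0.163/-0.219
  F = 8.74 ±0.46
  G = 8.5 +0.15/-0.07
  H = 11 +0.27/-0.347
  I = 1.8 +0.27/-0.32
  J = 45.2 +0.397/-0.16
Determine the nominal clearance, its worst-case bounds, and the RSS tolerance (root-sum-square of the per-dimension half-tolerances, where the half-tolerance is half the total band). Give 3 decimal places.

Stack each dimension's contribution:
  -A: nom -26.400 → Σnom=-26.400; wc +0.260/-0.485 → slack +0.260/-0.485; half-tol=0.372, Σhalf²=0.138756
  +B: nom +29.970 → Σnom=3.570; wc +0.140/-0.490 → slack +0.400/-0.975; half-tol=0.315, Σhalf²=0.237981
  -C: nom -33.320 → Σnom=-29.750; wc +0.211/-0.160 → slack +0.611/-1.135; half-tol=0.185, Σhalf²=0.272392
  -D: nom -43.000 → Σnom=-72.750; wc +0.218/-0.500 → slack +0.829/-1.635; half-tol=0.359, Σhalf²=0.401273
  +E: nom +9.000 → Σnom=-63.750; wc +0.163/-0.219 → slack +0.992/-1.854; half-tol=0.191, Σhalf²=0.437754
  -F: nom -8.740 → Σnom=-72.490; wc +0.460/-0.460 → slack +1.452/-2.314; half-tol=0.460, Σhalf²=0.649354
  +G: nom +8.500 → Σnom=-63.990; wc +0.150/-0.070 → slack +1.602/-2.384; half-tol=0.110, Σhalf²=0.661454
  +H: nom +11.000 → Σnom=-52.990; wc +0.270/-0.347 → slack +1.872/-2.731; half-tol=0.308, Σhalf²=0.756626
  +I: nom +1.800 → Σnom=-51.190; wc +0.270/-0.320 → slack +2.142/-3.051; half-tol=0.295, Σhalf²=0.843651
  +J: nom +45.200 → Σnom=-5.990; wc +0.397/-0.160 → slack +2.539/-3.211; half-tol=0.279, Σhalf²=0.921213
Nominal = -5.990. Worst-case = [-5.990 - 3.211, -5.990 + 2.539] = [-9.201, -3.451]. RSS = √0.921213 = 0.960.

nominal=-5.990 wc=[-9.201,-3.451] rss=0.960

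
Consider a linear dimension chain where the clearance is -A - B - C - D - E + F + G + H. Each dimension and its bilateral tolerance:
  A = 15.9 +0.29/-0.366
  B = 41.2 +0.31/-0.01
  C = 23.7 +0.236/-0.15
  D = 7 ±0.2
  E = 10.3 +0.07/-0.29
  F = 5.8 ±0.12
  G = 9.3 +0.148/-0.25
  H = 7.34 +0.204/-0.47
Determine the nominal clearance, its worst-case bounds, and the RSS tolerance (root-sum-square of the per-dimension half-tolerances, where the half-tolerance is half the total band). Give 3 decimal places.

Stack each dimension's contribution:
  -A: nom -15.900 → Σnom=-15.900; wc +0.366/-0.290 → slack +0.366/-0.290; half-tol=0.328, Σhalf²=0.107584
  -B: nom -41.200 → Σnom=-57.100; wc +0.010/-0.310 → slack +0.376/-0.600; half-tol=0.160, Σhalf²=0.133184
  -C: nom -23.700 → Σnom=-80.800; wc +0.150/-0.236 → slack +0.526/-0.836; half-tol=0.193, Σhalf²=0.170433
  -D: nom -7.000 → Σnom=-87.800; wc +0.200/-0.200 → slack +0.726/-1.036; half-tol=0.200, Σhalf²=0.210433
  -E: nom -10.300 → Σnom=-98.100; wc +0.290/-0.070 → slack +1.016/-1.106; half-tol=0.180, Σhalf²=0.242833
  +F: nom +5.800 → Σnom=-92.300; wc +0.120/-0.120 → slack +1.136/-1.226; half-tol=0.120, Σhalf²=0.257233
  +G: nom +9.300 → Σnom=-83.000; wc +0.148/-0.250 → slack +1.284/-1.476; half-tol=0.199, Σhalf²=0.296834
  +H: nom +7.340 → Σnom=-75.660; wc +0.204/-0.470 → slack +1.488/-1.946; half-tol=0.337, Σhalf²=0.410403
Nominal = -75.660. Worst-case = [-75.660 - 1.946, -75.660 + 1.488] = [-77.606, -74.172]. RSS = √0.410403 = 0.641.

nominal=-75.660 wc=[-77.606,-74.172] rss=0.641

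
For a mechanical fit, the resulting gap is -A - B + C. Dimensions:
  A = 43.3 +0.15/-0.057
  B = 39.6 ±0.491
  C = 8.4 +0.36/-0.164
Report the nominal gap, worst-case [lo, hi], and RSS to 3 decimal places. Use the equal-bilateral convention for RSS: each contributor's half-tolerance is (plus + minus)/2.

nominal=-74.500 wc=[-75.305,-73.592] rss=0.566

Stack each dimension's contribution:
  -A: nom -43.300 → Σnom=-43.300; wc +0.057/-0.150 → slack +0.057/-0.150; half-tol=0.103, Σhalf²=0.010712
  -B: nom -39.600 → Σnom=-82.900; wc +0.491/-0.491 → slack +0.548/-0.641; half-tol=0.491, Σhalf²=0.251793
  +C: nom +8.400 → Σnom=-74.500; wc +0.360/-0.164 → slack +0.908/-0.805; half-tol=0.262, Σhalf²=0.320437
Nominal = -74.500. Worst-case = [-74.500 - 0.805, -74.500 + 0.908] = [-75.305, -73.592]. RSS = √0.320437 = 0.566.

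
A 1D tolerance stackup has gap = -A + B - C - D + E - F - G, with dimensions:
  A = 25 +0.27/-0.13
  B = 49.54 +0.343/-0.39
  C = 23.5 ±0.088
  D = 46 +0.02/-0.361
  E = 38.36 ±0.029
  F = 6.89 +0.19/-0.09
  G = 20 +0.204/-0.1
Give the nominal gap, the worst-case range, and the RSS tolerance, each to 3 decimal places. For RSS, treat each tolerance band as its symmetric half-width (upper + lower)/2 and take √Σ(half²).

nominal=-33.490 wc=[-34.681,-32.349] rss=0.512

Stack each dimension's contribution:
  -A: nom -25.000 → Σnom=-25.000; wc +0.130/-0.270 → slack +0.130/-0.270; half-tol=0.200, Σhalf²=0.040000
  +B: nom +49.540 → Σnom=24.540; wc +0.343/-0.390 → slack +0.473/-0.660; half-tol=0.367, Σhalf²=0.174322
  -C: nom -23.500 → Σnom=1.040; wc +0.088/-0.088 → slack +0.561/-0.748; half-tol=0.088, Σhalf²=0.182066
  -D: nom -46.000 → Σnom=-44.960; wc +0.361/-0.020 → slack +0.922/-0.768; half-tol=0.191, Σhalf²=0.218357
  +E: nom +38.360 → Σnom=-6.600; wc +0.029/-0.029 → slack +0.951/-0.797; half-tol=0.029, Σhalf²=0.219198
  -F: nom -6.890 → Σnom=-13.490; wc +0.090/-0.190 → slack +1.041/-0.987; half-tol=0.140, Σhalf²=0.238798
  -G: nom -20.000 → Σnom=-33.490; wc +0.100/-0.204 → slack +1.141/-1.191; half-tol=0.152, Σhalf²=0.261902
Nominal = -33.490. Worst-case = [-33.490 - 1.191, -33.490 + 1.141] = [-34.681, -32.349]. RSS = √0.261902 = 0.512.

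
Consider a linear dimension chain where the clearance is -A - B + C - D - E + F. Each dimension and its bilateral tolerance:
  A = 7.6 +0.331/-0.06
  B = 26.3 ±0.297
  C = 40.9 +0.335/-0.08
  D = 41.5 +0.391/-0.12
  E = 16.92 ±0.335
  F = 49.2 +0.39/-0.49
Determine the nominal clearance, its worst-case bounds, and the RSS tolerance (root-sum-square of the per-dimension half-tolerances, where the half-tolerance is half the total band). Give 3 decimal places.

nominal=-2.220 wc=[-4.144,-0.683] rss=0.735

Stack each dimension's contribution:
  -A: nom -7.600 → Σnom=-7.600; wc +0.060/-0.331 → slack +0.060/-0.331; half-tol=0.196, Σhalf²=0.038220
  -B: nom -26.300 → Σnom=-33.900; wc +0.297/-0.297 → slack +0.357/-0.628; half-tol=0.297, Σhalf²=0.126429
  +C: nom +40.900 → Σnom=7.000; wc +0.335/-0.080 → slack +0.692/-0.708; half-tol=0.208, Σhalf²=0.169486
  -D: nom -41.500 → Σnom=-34.500; wc +0.120/-0.391 → slack +0.812/-1.099; half-tol=0.256, Σhalf²=0.234766
  -E: nom -16.920 → Σnom=-51.420; wc +0.335/-0.335 → slack +1.147/-1.434; half-tol=0.335, Σhalf²=0.346991
  +F: nom +49.200 → Σnom=-2.220; wc +0.390/-0.490 → slack +1.537/-1.924; half-tol=0.440, Σhalf²=0.540591
Nominal = -2.220. Worst-case = [-2.220 - 1.924, -2.220 + 1.537] = [-4.144, -0.683]. RSS = √0.540591 = 0.735.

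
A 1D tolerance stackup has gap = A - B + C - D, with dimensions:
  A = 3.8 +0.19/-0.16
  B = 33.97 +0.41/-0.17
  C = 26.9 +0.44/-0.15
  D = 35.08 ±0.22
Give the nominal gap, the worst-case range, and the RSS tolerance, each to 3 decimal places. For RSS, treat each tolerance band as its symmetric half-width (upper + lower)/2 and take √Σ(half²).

nominal=-38.350 wc=[-39.290,-37.330] rss=0.500

Stack each dimension's contribution:
  +A: nom +3.800 → Σnom=3.800; wc +0.190/-0.160 → slack +0.190/-0.160; half-tol=0.175, Σhalf²=0.030625
  -B: nom -33.970 → Σnom=-30.170; wc +0.170/-0.410 → slack +0.360/-0.570; half-tol=0.290, Σhalf²=0.114725
  +C: nom +26.900 → Σnom=-3.270; wc +0.440/-0.150 → slack +0.800/-0.720; half-tol=0.295, Σhalf²=0.201750
  -D: nom -35.080 → Σnom=-38.350; wc +0.220/-0.220 → slack +1.020/-0.940; half-tol=0.220, Σhalf²=0.250150
Nominal = -38.350. Worst-case = [-38.350 - 0.940, -38.350 + 1.020] = [-39.290, -37.330]. RSS = √0.250150 = 0.500.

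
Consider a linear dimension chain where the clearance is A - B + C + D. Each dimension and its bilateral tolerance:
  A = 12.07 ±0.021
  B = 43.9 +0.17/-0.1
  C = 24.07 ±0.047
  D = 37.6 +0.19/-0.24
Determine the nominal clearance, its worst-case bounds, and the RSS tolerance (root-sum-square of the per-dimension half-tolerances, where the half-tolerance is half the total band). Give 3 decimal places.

nominal=29.840 wc=[29.362,30.198] rss=0.259

Stack each dimension's contribution:
  +A: nom +12.070 → Σnom=12.070; wc +0.021/-0.021 → slack +0.021/-0.021; half-tol=0.021, Σhalf²=0.000441
  -B: nom -43.900 → Σnom=-31.830; wc +0.100/-0.170 → slack +0.121/-0.191; half-tol=0.135, Σhalf²=0.018666
  +C: nom +24.070 → Σnom=-7.760; wc +0.047/-0.047 → slack +0.168/-0.238; half-tol=0.047, Σhalf²=0.020875
  +D: nom +37.600 → Σnom=29.840; wc +0.190/-0.240 → slack +0.358/-0.478; half-tol=0.215, Σhalf²=0.067100
Nominal = 29.840. Worst-case = [29.840 - 0.478, 29.840 + 0.358] = [29.362, 30.198]. RSS = √0.067100 = 0.259.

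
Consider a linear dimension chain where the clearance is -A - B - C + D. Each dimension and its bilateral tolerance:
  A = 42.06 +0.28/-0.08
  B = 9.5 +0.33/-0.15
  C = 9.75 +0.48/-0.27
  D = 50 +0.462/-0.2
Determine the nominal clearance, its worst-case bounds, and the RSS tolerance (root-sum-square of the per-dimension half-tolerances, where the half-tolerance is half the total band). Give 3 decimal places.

Stack each dimension's contribution:
  -A: nom -42.060 → Σnom=-42.060; wc +0.080/-0.280 → slack +0.080/-0.280; half-tol=0.180, Σhalf²=0.032400
  -B: nom -9.500 → Σnom=-51.560; wc +0.150/-0.330 → slack +0.230/-0.610; half-tol=0.240, Σhalf²=0.090000
  -C: nom -9.750 → Σnom=-61.310; wc +0.270/-0.480 → slack +0.500/-1.090; half-tol=0.375, Σhalf²=0.230625
  +D: nom +50.000 → Σnom=-11.310; wc +0.462/-0.200 → slack +0.962/-1.290; half-tol=0.331, Σhalf²=0.340186
Nominal = -11.310. Worst-case = [-11.310 - 1.290, -11.310 + 0.962] = [-12.600, -10.348]. RSS = √0.340186 = 0.583.

nominal=-11.310 wc=[-12.600,-10.348] rss=0.583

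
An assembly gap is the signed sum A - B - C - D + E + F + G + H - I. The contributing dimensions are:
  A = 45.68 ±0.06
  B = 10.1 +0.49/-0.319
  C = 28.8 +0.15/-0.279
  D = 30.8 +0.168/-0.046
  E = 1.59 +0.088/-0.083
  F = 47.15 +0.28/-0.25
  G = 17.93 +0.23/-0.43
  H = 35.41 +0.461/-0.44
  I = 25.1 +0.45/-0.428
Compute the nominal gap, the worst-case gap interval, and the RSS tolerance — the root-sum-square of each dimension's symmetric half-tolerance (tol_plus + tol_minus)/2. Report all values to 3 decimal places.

nominal=52.960 wc=[50.439,55.151] rss=0.898

Stack each dimension's contribution:
  +A: nom +45.680 → Σnom=45.680; wc +0.060/-0.060 → slack +0.060/-0.060; half-tol=0.060, Σhalf²=0.003600
  -B: nom -10.100 → Σnom=35.580; wc +0.319/-0.490 → slack +0.379/-0.550; half-tol=0.404, Σhalf²=0.167220
  -C: nom -28.800 → Σnom=6.780; wc +0.279/-0.150 → slack +0.658/-0.700; half-tol=0.215, Σhalf²=0.213230
  -D: nom -30.800 → Σnom=-24.020; wc +0.046/-0.168 → slack +0.704/-0.868; half-tol=0.107, Σhalf²=0.224679
  +E: nom +1.590 → Σnom=-22.430; wc +0.088/-0.083 → slack +0.792/-0.951; half-tol=0.085, Σhalf²=0.231990
  +F: nom +47.150 → Σnom=24.720; wc +0.280/-0.250 → slack +1.072/-1.201; half-tol=0.265, Σhalf²=0.302215
  +G: nom +17.930 → Σnom=42.650; wc +0.230/-0.430 → slack +1.302/-1.631; half-tol=0.330, Σhalf²=0.411115
  +H: nom +35.410 → Σnom=78.060; wc +0.461/-0.440 → slack +1.763/-2.071; half-tol=0.451, Σhalf²=0.614065
  -I: nom -25.100 → Σnom=52.960; wc +0.428/-0.450 → slack +2.191/-2.521; half-tol=0.439, Σhalf²=0.806786
Nominal = 52.960. Worst-case = [52.960 - 2.521, 52.960 + 2.191] = [50.439, 55.151]. RSS = √0.806786 = 0.898.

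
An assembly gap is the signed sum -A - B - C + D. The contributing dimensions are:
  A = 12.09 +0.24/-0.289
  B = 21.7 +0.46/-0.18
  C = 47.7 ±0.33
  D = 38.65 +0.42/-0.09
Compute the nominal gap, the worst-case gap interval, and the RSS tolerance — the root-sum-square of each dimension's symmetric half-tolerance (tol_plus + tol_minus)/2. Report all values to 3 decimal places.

Stack each dimension's contribution:
  -A: nom -12.090 → Σnom=-12.090; wc +0.289/-0.240 → slack +0.289/-0.240; half-tol=0.264, Σhalf²=0.069960
  -B: nom -21.700 → Σnom=-33.790; wc +0.180/-0.460 → slack +0.469/-0.700; half-tol=0.320, Σhalf²=0.172360
  -C: nom -47.700 → Σnom=-81.490; wc +0.330/-0.330 → slack +0.799/-1.030; half-tol=0.330, Σhalf²=0.281260
  +D: nom +38.650 → Σnom=-42.840; wc +0.420/-0.090 → slack +1.219/-1.120; half-tol=0.255, Σhalf²=0.346285
Nominal = -42.840. Worst-case = [-42.840 - 1.120, -42.840 + 1.219] = [-43.960, -41.621]. RSS = √0.346285 = 0.588.

nominal=-42.840 wc=[-43.960,-41.621] rss=0.588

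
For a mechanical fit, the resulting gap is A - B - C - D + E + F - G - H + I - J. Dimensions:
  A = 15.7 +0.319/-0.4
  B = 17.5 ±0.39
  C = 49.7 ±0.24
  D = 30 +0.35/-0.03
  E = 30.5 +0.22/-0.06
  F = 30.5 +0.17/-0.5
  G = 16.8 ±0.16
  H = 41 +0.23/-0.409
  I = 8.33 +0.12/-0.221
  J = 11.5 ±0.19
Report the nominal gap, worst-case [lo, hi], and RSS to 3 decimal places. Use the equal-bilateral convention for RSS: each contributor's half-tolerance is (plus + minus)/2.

Stack each dimension's contribution:
  +A: nom +15.700 → Σnom=15.700; wc +0.319/-0.400 → slack +0.319/-0.400; half-tol=0.360, Σhalf²=0.129240
  -B: nom -17.500 → Σnom=-1.800; wc +0.390/-0.390 → slack +0.709/-0.790; half-tol=0.390, Σhalf²=0.281340
  -C: nom -49.700 → Σnom=-51.500; wc +0.240/-0.240 → slack +0.949/-1.030; half-tol=0.240, Σhalf²=0.338940
  -D: nom -30.000 → Σnom=-81.500; wc +0.030/-0.350 → slack +0.979/-1.380; half-tol=0.190, Σhalf²=0.375040
  +E: nom +30.500 → Σnom=-51.000; wc +0.220/-0.060 → slack +1.199/-1.440; half-tol=0.140, Σhalf²=0.394640
  +F: nom +30.500 → Σnom=-20.500; wc +0.170/-0.500 → slack +1.369/-1.940; half-tol=0.335, Σhalf²=0.506865
  -G: nom -16.800 → Σnom=-37.300; wc +0.160/-0.160 → slack +1.529/-2.100; half-tol=0.160, Σhalf²=0.532465
  -H: nom -41.000 → Σnom=-78.300; wc +0.409/-0.230 → slack +1.938/-2.330; half-tol=0.320, Σhalf²=0.634546
  +I: nom +8.330 → Σnom=-69.970; wc +0.120/-0.221 → slack +2.058/-2.551; half-tol=0.170, Σhalf²=0.663616
  -J: nom -11.500 → Σnom=-81.470; wc +0.190/-0.190 → slack +2.248/-2.741; half-tol=0.190, Σhalf²=0.699716
Nominal = -81.470. Worst-case = [-81.470 - 2.741, -81.470 + 2.248] = [-84.211, -79.222]. RSS = √0.699716 = 0.836.

nominal=-81.470 wc=[-84.211,-79.222] rss=0.836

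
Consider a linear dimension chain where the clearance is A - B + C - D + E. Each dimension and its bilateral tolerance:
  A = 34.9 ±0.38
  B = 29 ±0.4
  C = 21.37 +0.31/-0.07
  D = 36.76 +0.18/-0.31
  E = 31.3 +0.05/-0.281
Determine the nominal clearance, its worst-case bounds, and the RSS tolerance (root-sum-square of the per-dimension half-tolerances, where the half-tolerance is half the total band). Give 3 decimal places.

nominal=21.810 wc=[20.499,23.260] rss=0.654

Stack each dimension's contribution:
  +A: nom +34.900 → Σnom=34.900; wc +0.380/-0.380 → slack +0.380/-0.380; half-tol=0.380, Σhalf²=0.144400
  -B: nom -29.000 → Σnom=5.900; wc +0.400/-0.400 → slack +0.780/-0.780; half-tol=0.400, Σhalf²=0.304400
  +C: nom +21.370 → Σnom=27.270; wc +0.310/-0.070 → slack +1.090/-0.850; half-tol=0.190, Σhalf²=0.340500
  -D: nom -36.760 → Σnom=-9.490; wc +0.310/-0.180 → slack +1.400/-1.030; half-tol=0.245, Σhalf²=0.400525
  +E: nom +31.300 → Σnom=21.810; wc +0.050/-0.281 → slack +1.450/-1.311; half-tol=0.166, Σhalf²=0.427915
Nominal = 21.810. Worst-case = [21.810 - 1.311, 21.810 + 1.450] = [20.499, 23.260]. RSS = √0.427915 = 0.654.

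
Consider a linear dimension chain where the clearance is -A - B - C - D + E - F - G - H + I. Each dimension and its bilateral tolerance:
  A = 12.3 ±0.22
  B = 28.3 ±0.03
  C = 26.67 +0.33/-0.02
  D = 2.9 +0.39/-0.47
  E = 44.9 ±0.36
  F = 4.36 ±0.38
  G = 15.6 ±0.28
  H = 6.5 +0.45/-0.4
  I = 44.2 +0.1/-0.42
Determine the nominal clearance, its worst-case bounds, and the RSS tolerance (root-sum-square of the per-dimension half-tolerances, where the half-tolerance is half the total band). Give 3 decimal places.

nominal=-7.530 wc=[-10.390,-5.270] rss=0.930

Stack each dimension's contribution:
  -A: nom -12.300 → Σnom=-12.300; wc +0.220/-0.220 → slack +0.220/-0.220; half-tol=0.220, Σhalf²=0.048400
  -B: nom -28.300 → Σnom=-40.600; wc +0.030/-0.030 → slack +0.250/-0.250; half-tol=0.030, Σhalf²=0.049300
  -C: nom -26.670 → Σnom=-67.270; wc +0.020/-0.330 → slack +0.270/-0.580; half-tol=0.175, Σhalf²=0.079925
  -D: nom -2.900 → Σnom=-70.170; wc +0.470/-0.390 → slack +0.740/-0.970; half-tol=0.430, Σhalf²=0.264825
  +E: nom +44.900 → Σnom=-25.270; wc +0.360/-0.360 → slack +1.100/-1.330; half-tol=0.360, Σhalf²=0.394425
  -F: nom -4.360 → Σnom=-29.630; wc +0.380/-0.380 → slack +1.480/-1.710; half-tol=0.380, Σhalf²=0.538825
  -G: nom -15.600 → Σnom=-45.230; wc +0.280/-0.280 → slack +1.760/-1.990; half-tol=0.280, Σhalf²=0.617225
  -H: nom -6.500 → Σnom=-51.730; wc +0.400/-0.450 → slack +2.160/-2.440; half-tol=0.425, Σhalf²=0.797850
  +I: nom +44.200 → Σnom=-7.530; wc +0.100/-0.420 → slack +2.260/-2.860; half-tol=0.260, Σhalf²=0.865450
Nominal = -7.530. Worst-case = [-7.530 - 2.860, -7.530 + 2.260] = [-10.390, -5.270]. RSS = √0.865450 = 0.930.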